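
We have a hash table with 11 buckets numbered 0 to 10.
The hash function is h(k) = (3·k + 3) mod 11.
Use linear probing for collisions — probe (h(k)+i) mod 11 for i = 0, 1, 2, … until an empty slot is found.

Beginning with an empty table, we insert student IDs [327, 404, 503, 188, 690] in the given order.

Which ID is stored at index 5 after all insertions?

327

327 hashes to 5; slot 5 is free => place at 5.
404 hashes to 5; 5 taken => place at 6.
503 hashes to 5; 5,6 taken => place at 7.
188 hashes to 6; 6,7 taken => place at 8.
690 hashes to 5; 5,6,7,8 taken => place at 9.
Table: [-, -, -, -, -, 327, 404, 503, 188, 690, -]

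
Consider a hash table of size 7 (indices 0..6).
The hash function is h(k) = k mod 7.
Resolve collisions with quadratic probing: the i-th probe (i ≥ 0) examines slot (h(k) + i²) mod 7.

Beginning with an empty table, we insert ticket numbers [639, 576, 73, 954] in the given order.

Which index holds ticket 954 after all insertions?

6

639: h=2 -> slot 2
576: h=2, probe 2,3 -> slot 3
73: h=3, probe 3,4 -> slot 4
954: h=2, probe 2,3,6 -> slot 6
Table: [—, —, 639, 576, 73, —, 954]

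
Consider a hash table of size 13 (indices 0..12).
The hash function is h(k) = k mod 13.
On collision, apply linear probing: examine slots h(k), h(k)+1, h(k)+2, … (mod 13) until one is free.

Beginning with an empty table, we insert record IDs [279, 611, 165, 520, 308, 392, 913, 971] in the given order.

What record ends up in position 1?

Insert 279: h=6, slot 6 empty → index 6.
Insert 611: h=0, slot 0 empty → index 0.
Insert 165: h=9, slot 9 empty → index 9.
Insert 520: h=0, slot 0 occupied → index 1.
Insert 308: h=9, slot 9 occupied → index 10.
Insert 392: h=2, slot 2 empty → index 2.
Insert 913: h=3, slot 3 empty → index 3.
Insert 971: h=9, slots 9,10 occupied → index 11.
Table: [611, 520, 392, 913, —, —, 279, —, —, 165, 308, 971, —]

520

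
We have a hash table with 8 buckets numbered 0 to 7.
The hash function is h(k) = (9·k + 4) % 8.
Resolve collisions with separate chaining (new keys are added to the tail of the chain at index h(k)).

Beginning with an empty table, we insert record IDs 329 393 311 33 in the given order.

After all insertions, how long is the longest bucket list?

329 → bucket 5
393 → bucket 5 (collision)
311 → bucket 3
33 → bucket 5 (collision)
Final buckets:
0: —
1: —
2: —
3: 311
4: —
5: 329 -> 393 -> 33
6: —
7: —

3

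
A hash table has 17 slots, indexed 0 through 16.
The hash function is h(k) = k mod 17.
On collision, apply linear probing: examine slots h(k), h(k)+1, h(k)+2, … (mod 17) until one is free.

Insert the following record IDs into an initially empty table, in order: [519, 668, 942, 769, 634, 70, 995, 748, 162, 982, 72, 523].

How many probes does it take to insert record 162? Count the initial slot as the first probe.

Insert 519: h=9, slot 9 empty => index 9.
Insert 668: h=5, slot 5 empty => index 5.
Insert 942: h=7, slot 7 empty => index 7.
Insert 769: h=4, slot 4 empty => index 4.
Insert 634: h=5, slot 5 occupied => index 6.
Insert 70: h=2, slot 2 empty => index 2.
Insert 995: h=9, slot 9 occupied => index 10.
Insert 748: h=0, slot 0 empty => index 0.
Insert 162: h=9, slots 9,10 occupied => index 11.
Insert 982: h=13, slot 13 empty => index 13.
Insert 72: h=4, slots 4,5,6,7 occupied => index 8.
Insert 523: h=13, slot 13 occupied => index 14.
Table: [748, -, 70, -, 769, 668, 634, 942, 72, 519, 995, 162, -, 982, 523, -, -]

3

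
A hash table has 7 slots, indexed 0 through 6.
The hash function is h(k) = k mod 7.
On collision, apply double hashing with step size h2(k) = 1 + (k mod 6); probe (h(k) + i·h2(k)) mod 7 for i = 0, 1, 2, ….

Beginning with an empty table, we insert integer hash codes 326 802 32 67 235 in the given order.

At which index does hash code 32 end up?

326 hashes to 4; slot 4 is free => place at 4.
802 hashes to 4, h2=5; 4 taken => place at 2.
32 hashes to 4, h2=3; 4 taken => place at 0.
67 hashes to 4, h2=2; 4 taken => place at 6.
235 hashes to 4, h2=2; 4,6 taken => place at 1.
Table: [32, 235, 802, ., 326, ., 67]

0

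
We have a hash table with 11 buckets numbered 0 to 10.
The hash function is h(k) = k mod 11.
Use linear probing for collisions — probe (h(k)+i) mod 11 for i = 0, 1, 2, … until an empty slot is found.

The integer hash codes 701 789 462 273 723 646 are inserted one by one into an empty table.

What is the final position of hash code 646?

2

701: h=8 → slot 8
789: h=8, probe 8,9 → slot 9
462: h=0 → slot 0
273: h=9, probe 9,10 → slot 10
723: h=8, probe 8,9,10,0,1 → slot 1
646: h=8, probe 8,9,10,0,1,2 → slot 2
Table: [462, 723, 646, ∅, ∅, ∅, ∅, ∅, 701, 789, 273]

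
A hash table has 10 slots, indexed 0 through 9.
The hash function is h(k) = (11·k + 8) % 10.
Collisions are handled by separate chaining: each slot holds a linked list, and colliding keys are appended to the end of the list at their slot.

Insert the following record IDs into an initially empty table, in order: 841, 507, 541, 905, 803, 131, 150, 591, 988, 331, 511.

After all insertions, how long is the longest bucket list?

6

841 → bucket 9
507 → bucket 5
541 → bucket 9 (collision)
905 → bucket 3
803 → bucket 1
131 → bucket 9 (collision)
150 → bucket 8
591 → bucket 9 (collision)
988 → bucket 6
331 → bucket 9 (collision)
511 → bucket 9 (collision)
Final buckets:
0: _
1: 803
2: _
3: 905
4: _
5: 507
6: 988
7: _
8: 150
9: 841 -> 541 -> 131 -> 591 -> 331 -> 511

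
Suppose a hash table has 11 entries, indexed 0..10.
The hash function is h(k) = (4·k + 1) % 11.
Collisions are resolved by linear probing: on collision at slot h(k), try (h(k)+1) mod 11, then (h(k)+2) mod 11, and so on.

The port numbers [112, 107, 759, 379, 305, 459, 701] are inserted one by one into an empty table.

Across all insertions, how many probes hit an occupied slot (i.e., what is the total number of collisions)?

Insert 112: h=9, slot 9 empty → index 9.
Insert 107: h=0, slot 0 empty → index 0.
Insert 759: h=1, slot 1 empty → index 1.
Insert 379: h=10, slot 10 empty → index 10.
Insert 305: h=0, slots 0,1 occupied → index 2.
Insert 459: h=0, slots 0,1,2 occupied → index 3.
Insert 701: h=0, slots 0,1,2,3 occupied → index 4.
Table: [107, 759, 305, 459, 701, -, -, -, -, 112, 379]

9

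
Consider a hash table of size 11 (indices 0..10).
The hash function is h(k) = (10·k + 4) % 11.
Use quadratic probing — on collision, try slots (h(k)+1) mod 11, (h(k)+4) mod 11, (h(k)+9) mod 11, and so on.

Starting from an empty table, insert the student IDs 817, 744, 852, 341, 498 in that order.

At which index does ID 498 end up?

2

Insert 817: h=1, slot 1 empty => index 1.
Insert 744: h=8, slot 8 empty => index 8.
Insert 852: h=10, slot 10 empty => index 10.
Insert 341: h=4, slot 4 empty => index 4.
Insert 498: h=1, slot 1 occupied => index 2.
Table: [., 817, 498, ., 341, ., ., ., 744, ., 852]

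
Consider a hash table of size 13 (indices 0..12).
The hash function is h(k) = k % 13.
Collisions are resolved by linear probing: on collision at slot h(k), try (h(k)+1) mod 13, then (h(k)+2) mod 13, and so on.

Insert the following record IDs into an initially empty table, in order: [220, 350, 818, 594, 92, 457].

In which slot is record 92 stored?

220: h=12 => slot 12
350: h=12, probe 12,0 => slot 0
818: h=12, probe 12,0,1 => slot 1
594: h=9 => slot 9
92: h=1, probe 1,2 => slot 2
457: h=2, probe 2,3 => slot 3
Table: [350, 818, 92, 457, _, _, _, _, _, 594, _, _, 220]

2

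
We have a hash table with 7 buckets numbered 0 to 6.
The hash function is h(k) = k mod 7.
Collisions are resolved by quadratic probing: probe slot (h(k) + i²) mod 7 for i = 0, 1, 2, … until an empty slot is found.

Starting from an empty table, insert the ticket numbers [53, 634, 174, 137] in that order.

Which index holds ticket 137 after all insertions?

1

Insert 53: h=4, slot 4 empty => index 4.
Insert 634: h=4, slot 4 occupied => index 5.
Insert 174: h=6, slot 6 empty => index 6.
Insert 137: h=4, slots 4,5 occupied => index 1.
Table: [—, 137, —, —, 53, 634, 174]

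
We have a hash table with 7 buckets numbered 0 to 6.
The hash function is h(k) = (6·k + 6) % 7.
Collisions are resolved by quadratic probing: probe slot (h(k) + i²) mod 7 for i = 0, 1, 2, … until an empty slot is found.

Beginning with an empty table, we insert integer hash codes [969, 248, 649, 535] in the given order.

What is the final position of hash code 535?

969: h=3 => slot 3
248: h=3, probe 3,4 => slot 4
649: h=1 => slot 1
535: h=3, probe 3,4,0 => slot 0
Table: [535, 649, -, 969, 248, -, -]

0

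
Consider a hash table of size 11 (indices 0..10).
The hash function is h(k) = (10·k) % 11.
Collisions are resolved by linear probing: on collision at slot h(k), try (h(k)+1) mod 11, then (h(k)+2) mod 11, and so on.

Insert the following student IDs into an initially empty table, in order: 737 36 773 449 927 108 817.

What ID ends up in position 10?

737 hashes to 0; slot 0 is free → place at 0.
36 hashes to 8; slot 8 is free → place at 8.
773 hashes to 8; 8 taken → place at 9.
449 hashes to 2; slot 2 is free → place at 2.
927 hashes to 8; 8,9 taken → place at 10.
108 hashes to 2; 2 taken → place at 3.
817 hashes to 8; 8,9,10,0 taken → place at 1.
Table: [737, 817, 449, 108, -, -, -, -, 36, 773, 927]

927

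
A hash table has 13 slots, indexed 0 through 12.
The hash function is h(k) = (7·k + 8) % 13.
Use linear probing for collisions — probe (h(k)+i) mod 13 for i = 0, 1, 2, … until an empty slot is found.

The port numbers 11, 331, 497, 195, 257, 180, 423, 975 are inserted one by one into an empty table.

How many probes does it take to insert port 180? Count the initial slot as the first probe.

3

11: h=7 => slot 7
331: h=11 => slot 11
497: h=3 => slot 3
195: h=8 => slot 8
257: h=0 => slot 0
180: h=7, probe 7,8,9 => slot 9
423: h=5 => slot 5
975: h=8, probe 8,9,10 => slot 10
Table: [257, _, _, 497, _, 423, _, 11, 195, 180, 975, 331, _]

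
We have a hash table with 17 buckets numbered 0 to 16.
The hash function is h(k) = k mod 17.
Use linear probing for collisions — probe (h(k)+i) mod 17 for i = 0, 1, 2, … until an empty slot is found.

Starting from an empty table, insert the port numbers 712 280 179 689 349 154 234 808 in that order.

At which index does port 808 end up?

712 hashes to 15; slot 15 is free -> place at 15.
280 hashes to 8; slot 8 is free -> place at 8.
179 hashes to 9; slot 9 is free -> place at 9.
689 hashes to 9; 9 taken -> place at 10.
349 hashes to 9; 9,10 taken -> place at 11.
154 hashes to 1; slot 1 is free -> place at 1.
234 hashes to 13; slot 13 is free -> place at 13.
808 hashes to 9; 9,10,11 taken -> place at 12.
Table: [∅, 154, ∅, ∅, ∅, ∅, ∅, ∅, 280, 179, 689, 349, 808, 234, ∅, 712, ∅]

12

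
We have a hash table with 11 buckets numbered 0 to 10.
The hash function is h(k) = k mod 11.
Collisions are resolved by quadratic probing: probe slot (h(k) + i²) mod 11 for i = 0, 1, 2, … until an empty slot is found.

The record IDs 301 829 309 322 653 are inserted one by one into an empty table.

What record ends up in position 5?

829

Insert 301: h=4, slot 4 empty -> index 4.
Insert 829: h=4, slot 4 occupied -> index 5.
Insert 309: h=1, slot 1 empty -> index 1.
Insert 322: h=3, slot 3 empty -> index 3.
Insert 653: h=4, slots 4,5 occupied -> index 8.
Table: [-, 309, -, 322, 301, 829, -, -, 653, -, -]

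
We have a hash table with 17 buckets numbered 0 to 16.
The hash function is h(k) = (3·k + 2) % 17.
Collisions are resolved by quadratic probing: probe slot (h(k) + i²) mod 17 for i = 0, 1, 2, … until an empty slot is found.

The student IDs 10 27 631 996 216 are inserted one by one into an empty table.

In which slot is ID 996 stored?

2

10 hashes to 15; slot 15 is free => place at 15.
27 hashes to 15; 15 taken => place at 16.
631 hashes to 8; slot 8 is free => place at 8.
996 hashes to 15; 15,16 taken => place at 2.
216 hashes to 4; slot 4 is free => place at 4.
Table: [., ., 996, ., 216, ., ., ., 631, ., ., ., ., ., ., 10, 27]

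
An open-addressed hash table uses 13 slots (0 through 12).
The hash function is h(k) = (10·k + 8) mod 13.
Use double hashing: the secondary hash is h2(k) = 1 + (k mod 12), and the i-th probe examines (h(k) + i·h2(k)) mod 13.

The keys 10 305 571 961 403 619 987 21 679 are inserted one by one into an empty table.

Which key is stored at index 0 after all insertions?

961

10 hashes to 4; slot 4 is free -> place at 4.
305 hashes to 3; slot 3 is free -> place at 3.
571 hashes to 11; slot 11 is free -> place at 11.
961 hashes to 11, h2=2; 11 taken -> place at 0.
403 hashes to 8; slot 8 is free -> place at 8.
619 hashes to 10; slot 10 is free -> place at 10.
987 hashes to 11, h2=4; 11 taken -> place at 2.
21 hashes to 10, h2=10; 10 taken -> place at 7.
679 hashes to 12; slot 12 is free -> place at 12.
Table: [961, ∅, 987, 305, 10, ∅, ∅, 21, 403, ∅, 619, 571, 679]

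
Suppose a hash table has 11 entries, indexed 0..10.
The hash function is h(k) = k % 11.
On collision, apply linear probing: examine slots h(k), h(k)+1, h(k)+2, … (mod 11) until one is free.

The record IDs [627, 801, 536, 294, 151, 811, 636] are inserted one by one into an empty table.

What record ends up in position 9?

Insert 627: h=0, slot 0 empty => index 0.
Insert 801: h=9, slot 9 empty => index 9.
Insert 536: h=8, slot 8 empty => index 8.
Insert 294: h=8, slots 8,9 occupied => index 10.
Insert 151: h=8, slots 8,9,10,0 occupied => index 1.
Insert 811: h=8, slots 8,9,10,0,1 occupied => index 2.
Insert 636: h=9, slots 9,10,0,1,2 occupied => index 3.
Table: [627, 151, 811, 636, —, —, —, —, 536, 801, 294]

801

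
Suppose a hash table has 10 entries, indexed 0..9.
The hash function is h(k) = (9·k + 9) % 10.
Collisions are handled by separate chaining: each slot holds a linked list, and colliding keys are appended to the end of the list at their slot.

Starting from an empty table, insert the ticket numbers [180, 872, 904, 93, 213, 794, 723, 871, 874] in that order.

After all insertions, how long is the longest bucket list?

3

180 → bucket 9
872 → bucket 7
904 → bucket 5
93 → bucket 6
213 → bucket 6 (collision)
794 → bucket 5 (collision)
723 → bucket 6 (collision)
871 → bucket 8
874 → bucket 5 (collision)
Final buckets:
0: _
1: _
2: _
3: _
4: _
5: 904 -> 794 -> 874
6: 93 -> 213 -> 723
7: 872
8: 871
9: 180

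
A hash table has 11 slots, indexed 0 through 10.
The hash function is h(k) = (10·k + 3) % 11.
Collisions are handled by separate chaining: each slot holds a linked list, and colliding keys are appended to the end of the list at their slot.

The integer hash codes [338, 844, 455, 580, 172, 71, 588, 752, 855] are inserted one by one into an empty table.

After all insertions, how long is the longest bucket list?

Insert 338: h=6, bucket 6 empty → new chain.
Insert 844: h=6, bucket 6 nonempty → append to chain.
Insert 455: h=10, bucket 10 empty → new chain.
Insert 580: h=6, bucket 6 nonempty → append to chain.
Insert 172: h=7, bucket 7 empty → new chain.
Insert 71: h=9, bucket 9 empty → new chain.
Insert 588: h=9, bucket 9 nonempty → append to chain.
Insert 752: h=10, bucket 10 nonempty → append to chain.
Insert 855: h=6, bucket 6 nonempty → append to chain.
Final buckets:
0: _
1: _
2: _
3: _
4: _
5: _
6: 338 -> 844 -> 580 -> 855
7: 172
8: _
9: 71 -> 588
10: 455 -> 752

4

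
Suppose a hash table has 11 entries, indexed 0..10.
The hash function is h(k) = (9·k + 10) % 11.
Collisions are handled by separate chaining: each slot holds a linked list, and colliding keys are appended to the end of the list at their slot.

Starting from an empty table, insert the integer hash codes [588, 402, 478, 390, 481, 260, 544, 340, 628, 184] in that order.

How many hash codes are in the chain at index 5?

Insert 588: h=0, bucket 0 empty -> new chain.
Insert 402: h=9, bucket 9 empty -> new chain.
Insert 478: h=0, bucket 0 nonempty -> append to chain.
Insert 390: h=0, bucket 0 nonempty -> append to chain.
Insert 481: h=5, bucket 5 empty -> new chain.
Insert 260: h=7, bucket 7 empty -> new chain.
Insert 544: h=0, bucket 0 nonempty -> append to chain.
Insert 340: h=1, bucket 1 empty -> new chain.
Insert 628: h=8, bucket 8 empty -> new chain.
Insert 184: h=5, bucket 5 nonempty -> append to chain.
Final buckets:
0: 588 -> 478 -> 390 -> 544
1: 340
2: _
3: _
4: _
5: 481 -> 184
6: _
7: 260
8: 628
9: 402
10: _

2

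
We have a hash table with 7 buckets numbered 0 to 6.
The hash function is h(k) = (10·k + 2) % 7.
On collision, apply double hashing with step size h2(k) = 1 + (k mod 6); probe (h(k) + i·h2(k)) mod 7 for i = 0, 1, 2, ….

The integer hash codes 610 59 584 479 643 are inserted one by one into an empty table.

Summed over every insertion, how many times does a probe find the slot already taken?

2

610 hashes to 5; slot 5 is free -> place at 5.
59 hashes to 4; slot 4 is free -> place at 4.
584 hashes to 4, h2=3; 4 taken -> place at 0.
479 hashes to 4, h2=6; 4 taken -> place at 3.
643 hashes to 6; slot 6 is free -> place at 6.
Table: [584, ∅, ∅, 479, 59, 610, 643]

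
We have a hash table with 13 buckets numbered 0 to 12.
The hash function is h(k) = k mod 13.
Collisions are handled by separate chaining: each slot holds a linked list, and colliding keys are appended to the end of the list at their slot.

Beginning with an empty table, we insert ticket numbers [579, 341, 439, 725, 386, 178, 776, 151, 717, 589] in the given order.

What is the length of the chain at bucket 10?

2

579 -> bucket 7
341 -> bucket 3
439 -> bucket 10
725 -> bucket 10 (collision)
386 -> bucket 9
178 -> bucket 9 (collision)
776 -> bucket 9 (collision)
151 -> bucket 8
717 -> bucket 2
589 -> bucket 4
Final buckets:
0: _
1: _
2: 717
3: 341
4: 589
5: _
6: _
7: 579
8: 151
9: 386 -> 178 -> 776
10: 439 -> 725
11: _
12: _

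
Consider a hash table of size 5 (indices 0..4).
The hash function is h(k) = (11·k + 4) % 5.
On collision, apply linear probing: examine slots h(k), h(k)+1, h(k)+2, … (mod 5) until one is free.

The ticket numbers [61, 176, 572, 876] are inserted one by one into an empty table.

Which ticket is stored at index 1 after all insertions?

176

Insert 61: h=0, slot 0 empty -> index 0.
Insert 176: h=0, slot 0 occupied -> index 1.
Insert 572: h=1, slot 1 occupied -> index 2.
Insert 876: h=0, slots 0,1,2 occupied -> index 3.
Table: [61, 176, 572, 876, —]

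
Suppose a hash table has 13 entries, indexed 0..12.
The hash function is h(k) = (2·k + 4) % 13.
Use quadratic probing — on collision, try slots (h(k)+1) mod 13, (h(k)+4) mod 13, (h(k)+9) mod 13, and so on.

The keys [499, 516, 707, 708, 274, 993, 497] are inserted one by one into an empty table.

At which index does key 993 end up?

5

Insert 499: h=1, slot 1 empty => index 1.
Insert 516: h=9, slot 9 empty => index 9.
Insert 707: h=1, slot 1 occupied => index 2.
Insert 708: h=3, slot 3 empty => index 3.
Insert 274: h=6, slot 6 empty => index 6.
Insert 993: h=1, slots 1,2 occupied => index 5.
Insert 497: h=10, slot 10 empty => index 10.
Table: [-, 499, 707, 708, -, 993, 274, -, -, 516, 497, -, -]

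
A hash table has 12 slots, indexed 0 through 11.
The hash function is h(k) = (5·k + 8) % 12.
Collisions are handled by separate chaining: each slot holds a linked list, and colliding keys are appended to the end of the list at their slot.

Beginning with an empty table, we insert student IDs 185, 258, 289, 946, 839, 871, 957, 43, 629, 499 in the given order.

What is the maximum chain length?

3

185 → bucket 9
258 → bucket 2
289 → bucket 1
946 → bucket 10
839 → bucket 3
871 → bucket 7
957 → bucket 5
43 → bucket 7 (collision)
629 → bucket 9 (collision)
499 → bucket 7 (collision)
Final buckets:
0: _
1: 289
2: 258
3: 839
4: _
5: 957
6: _
7: 871 -> 43 -> 499
8: _
9: 185 -> 629
10: 946
11: _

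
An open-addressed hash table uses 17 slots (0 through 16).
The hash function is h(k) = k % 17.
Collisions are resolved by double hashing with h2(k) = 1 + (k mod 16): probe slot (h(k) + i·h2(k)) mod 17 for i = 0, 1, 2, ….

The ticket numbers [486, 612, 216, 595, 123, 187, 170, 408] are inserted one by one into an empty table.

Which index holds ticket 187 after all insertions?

486: h=10 -> slot 10
612: h=0 -> slot 0
216: h=12 -> slot 12
595: h=0, h2=4, probe 0,4 -> slot 4
123: h=4, h2=12, probe 4,16 -> slot 16
187: h=0, h2=12, probe 0,12,7 -> slot 7
170: h=0, h2=11, probe 0,11 -> slot 11
408: h=0, h2=9, probe 0,9 -> slot 9
Table: [612, _, _, _, 595, _, _, 187, _, 408, 486, 170, 216, _, _, _, 123]

7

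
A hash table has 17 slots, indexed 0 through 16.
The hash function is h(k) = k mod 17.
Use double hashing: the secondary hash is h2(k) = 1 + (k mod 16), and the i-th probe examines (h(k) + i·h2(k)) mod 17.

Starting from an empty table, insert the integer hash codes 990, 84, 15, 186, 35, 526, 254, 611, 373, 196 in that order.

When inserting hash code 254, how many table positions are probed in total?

990 hashes to 4; slot 4 is free -> place at 4.
84 hashes to 16; slot 16 is free -> place at 16.
15 hashes to 15; slot 15 is free -> place at 15.
186 hashes to 16, h2=11; 16 taken -> place at 10.
35 hashes to 1; slot 1 is free -> place at 1.
526 hashes to 16, h2=15; 16 taken -> place at 14.
254 hashes to 16, h2=15; 16,14 taken -> place at 12.
611 hashes to 16, h2=4; 16 taken -> place at 3.
373 hashes to 16, h2=6; 16 taken -> place at 5.
196 hashes to 9; slot 9 is free -> place at 9.
Table: [∅, 35, ∅, 611, 990, 373, ∅, ∅, ∅, 196, 186, ∅, 254, ∅, 526, 15, 84]

3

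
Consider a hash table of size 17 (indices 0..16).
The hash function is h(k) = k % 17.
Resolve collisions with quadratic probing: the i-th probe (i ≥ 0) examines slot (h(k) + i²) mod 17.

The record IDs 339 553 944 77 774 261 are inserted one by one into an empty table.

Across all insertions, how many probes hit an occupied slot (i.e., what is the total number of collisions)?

6

339: h=16 → slot 16
553: h=9 → slot 9
944: h=9, probe 9,10 → slot 10
77: h=9, probe 9,10,13 → slot 13
774: h=9, probe 9,10,13,1 → slot 1
261: h=6 → slot 6
Table: [-, 774, -, -, -, -, 261, -, -, 553, 944, -, -, 77, -, -, 339]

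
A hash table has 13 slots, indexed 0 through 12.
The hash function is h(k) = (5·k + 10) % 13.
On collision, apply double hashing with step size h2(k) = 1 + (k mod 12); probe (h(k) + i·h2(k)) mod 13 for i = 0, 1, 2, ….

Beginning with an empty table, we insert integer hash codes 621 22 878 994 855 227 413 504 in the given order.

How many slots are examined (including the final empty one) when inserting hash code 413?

3

Insert 621: h=8, slot 8 empty → index 8.
Insert 22: h=3, slot 3 empty → index 3.
Insert 878: h=6, slot 6 empty → index 6.
Insert 994: h=1, slot 1 empty → index 1.
Insert 855: h=8, h2=4, slot 8 occupied → index 12.
Insert 227: h=1, h2=12, slot 1 occupied → index 0.
Insert 413: h=8, h2=6, slots 8,1 occupied → index 7.
Insert 504: h=8, h2=1, slot 8 occupied → index 9.
Table: [227, 994, -, 22, -, -, 878, 413, 621, 504, -, -, 855]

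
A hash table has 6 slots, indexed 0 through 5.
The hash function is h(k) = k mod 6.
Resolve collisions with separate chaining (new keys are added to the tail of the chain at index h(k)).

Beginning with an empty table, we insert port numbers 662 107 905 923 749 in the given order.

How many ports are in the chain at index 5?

662 -> bucket 2
107 -> bucket 5
905 -> bucket 5 (collision)
923 -> bucket 5 (collision)
749 -> bucket 5 (collision)
Final buckets:
0: ∅
1: ∅
2: 662
3: ∅
4: ∅
5: 107 -> 905 -> 923 -> 749

4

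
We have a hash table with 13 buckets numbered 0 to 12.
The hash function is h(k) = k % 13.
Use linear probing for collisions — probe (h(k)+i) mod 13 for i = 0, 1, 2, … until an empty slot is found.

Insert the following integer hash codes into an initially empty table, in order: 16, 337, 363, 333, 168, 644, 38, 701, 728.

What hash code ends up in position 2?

Insert 16: h=3, slot 3 empty => index 3.
Insert 337: h=12, slot 12 empty => index 12.
Insert 363: h=12, slot 12 occupied => index 0.
Insert 333: h=8, slot 8 empty => index 8.
Insert 168: h=12, slots 12,0 occupied => index 1.
Insert 644: h=7, slot 7 empty => index 7.
Insert 38: h=12, slots 12,0,1 occupied => index 2.
Insert 701: h=12, slots 12,0,1,2,3 occupied => index 4.
Insert 728: h=0, slots 0,1,2,3,4 occupied => index 5.
Table: [363, 168, 38, 16, 701, 728, -, 644, 333, -, -, -, 337]

38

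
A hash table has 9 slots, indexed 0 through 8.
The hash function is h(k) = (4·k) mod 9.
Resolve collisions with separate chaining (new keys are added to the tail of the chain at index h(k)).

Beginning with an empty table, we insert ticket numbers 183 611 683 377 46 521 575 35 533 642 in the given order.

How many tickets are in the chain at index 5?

183 → bucket 3
611 → bucket 5
683 → bucket 5 (collision)
377 → bucket 5 (collision)
46 → bucket 4
521 → bucket 5 (collision)
575 → bucket 5 (collision)
35 → bucket 5 (collision)
533 → bucket 8
642 → bucket 3 (collision)
Final buckets:
0: —
1: —
2: —
3: 183 -> 642
4: 46
5: 611 -> 683 -> 377 -> 521 -> 575 -> 35
6: —
7: —
8: 533

6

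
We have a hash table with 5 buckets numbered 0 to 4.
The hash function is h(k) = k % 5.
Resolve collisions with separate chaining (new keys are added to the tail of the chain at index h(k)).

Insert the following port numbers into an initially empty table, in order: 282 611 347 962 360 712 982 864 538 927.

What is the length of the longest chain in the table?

6

Insert 282: h=2, bucket 2 empty -> new chain.
Insert 611: h=1, bucket 1 empty -> new chain.
Insert 347: h=2, bucket 2 nonempty -> append to chain.
Insert 962: h=2, bucket 2 nonempty -> append to chain.
Insert 360: h=0, bucket 0 empty -> new chain.
Insert 712: h=2, bucket 2 nonempty -> append to chain.
Insert 982: h=2, bucket 2 nonempty -> append to chain.
Insert 864: h=4, bucket 4 empty -> new chain.
Insert 538: h=3, bucket 3 empty -> new chain.
Insert 927: h=2, bucket 2 nonempty -> append to chain.
Final buckets:
0: 360
1: 611
2: 282 -> 347 -> 962 -> 712 -> 982 -> 927
3: 538
4: 864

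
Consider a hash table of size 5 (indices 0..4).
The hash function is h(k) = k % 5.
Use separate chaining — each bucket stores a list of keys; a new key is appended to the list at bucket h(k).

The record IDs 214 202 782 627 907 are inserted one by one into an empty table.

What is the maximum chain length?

214 -> bucket 4
202 -> bucket 2
782 -> bucket 2 (collision)
627 -> bucket 2 (collision)
907 -> bucket 2 (collision)
Final buckets:
0: -
1: -
2: 202 -> 782 -> 627 -> 907
3: -
4: 214

4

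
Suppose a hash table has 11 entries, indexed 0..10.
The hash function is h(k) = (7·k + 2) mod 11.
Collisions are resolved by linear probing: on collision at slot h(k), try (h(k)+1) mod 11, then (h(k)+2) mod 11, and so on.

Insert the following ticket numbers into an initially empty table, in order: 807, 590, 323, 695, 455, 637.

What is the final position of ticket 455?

807: h=8 → slot 8
590: h=7 → slot 7
323: h=8, probe 8,9 → slot 9
695: h=5 → slot 5
455: h=8, probe 8,9,10 → slot 10
637: h=6 → slot 6
Table: [., ., ., ., ., 695, 637, 590, 807, 323, 455]

10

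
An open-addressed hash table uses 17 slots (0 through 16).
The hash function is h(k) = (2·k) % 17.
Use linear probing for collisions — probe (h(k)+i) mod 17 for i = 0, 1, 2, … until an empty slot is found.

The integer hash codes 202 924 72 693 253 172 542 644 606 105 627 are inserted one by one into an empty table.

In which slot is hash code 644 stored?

16

202 hashes to 13; slot 13 is free → place at 13.
924 hashes to 12; slot 12 is free → place at 12.
72 hashes to 8; slot 8 is free → place at 8.
693 hashes to 9; slot 9 is free → place at 9.
253 hashes to 13; 13 taken → place at 14.
172 hashes to 4; slot 4 is free → place at 4.
542 hashes to 13; 13,14 taken → place at 15.
644 hashes to 13; 13,14,15 taken → place at 16.
606 hashes to 5; slot 5 is free → place at 5.
105 hashes to 6; slot 6 is free → place at 6.
627 hashes to 13; 13,14,15,16 taken → place at 0.
Table: [627, ., ., ., 172, 606, 105, ., 72, 693, ., ., 924, 202, 253, 542, 644]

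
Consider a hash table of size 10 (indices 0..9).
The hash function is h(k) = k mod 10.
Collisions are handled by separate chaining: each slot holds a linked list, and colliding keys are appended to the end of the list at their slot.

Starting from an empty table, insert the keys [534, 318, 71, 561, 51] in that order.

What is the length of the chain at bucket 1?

Insert 534: h=4, bucket 4 empty -> new chain.
Insert 318: h=8, bucket 8 empty -> new chain.
Insert 71: h=1, bucket 1 empty -> new chain.
Insert 561: h=1, bucket 1 nonempty -> append to chain.
Insert 51: h=1, bucket 1 nonempty -> append to chain.
Final buckets:
0: .
1: 71 -> 561 -> 51
2: .
3: .
4: 534
5: .
6: .
7: .
8: 318
9: .

3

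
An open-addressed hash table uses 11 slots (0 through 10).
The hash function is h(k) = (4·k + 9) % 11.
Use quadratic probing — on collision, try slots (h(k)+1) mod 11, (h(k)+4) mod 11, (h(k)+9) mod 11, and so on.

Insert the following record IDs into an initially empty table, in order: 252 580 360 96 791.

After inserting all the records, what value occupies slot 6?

252 hashes to 5; slot 5 is free -> place at 5.
580 hashes to 8; slot 8 is free -> place at 8.
360 hashes to 8; 8 taken -> place at 9.
96 hashes to 8; 8,9 taken -> place at 1.
791 hashes to 5; 5 taken -> place at 6.
Table: [—, 96, —, —, —, 252, 791, —, 580, 360, —]

791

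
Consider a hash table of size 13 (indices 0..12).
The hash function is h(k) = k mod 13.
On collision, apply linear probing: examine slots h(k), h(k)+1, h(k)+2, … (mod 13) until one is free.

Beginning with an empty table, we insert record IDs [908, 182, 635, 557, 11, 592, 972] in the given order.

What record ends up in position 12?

635

908 hashes to 11; slot 11 is free => place at 11.
182 hashes to 0; slot 0 is free => place at 0.
635 hashes to 11; 11 taken => place at 12.
557 hashes to 11; 11,12,0 taken => place at 1.
11 hashes to 11; 11,12,0,1 taken => place at 2.
592 hashes to 7; slot 7 is free => place at 7.
972 hashes to 10; slot 10 is free => place at 10.
Table: [182, 557, 11, ., ., ., ., 592, ., ., 972, 908, 635]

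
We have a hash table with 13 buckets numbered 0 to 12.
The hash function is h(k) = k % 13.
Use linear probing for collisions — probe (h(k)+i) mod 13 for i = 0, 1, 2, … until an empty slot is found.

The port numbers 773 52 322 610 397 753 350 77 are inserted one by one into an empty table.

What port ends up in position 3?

773: h=6 => slot 6
52: h=0 => slot 0
322: h=10 => slot 10
610: h=12 => slot 12
397: h=7 => slot 7
753: h=12, probe 12,0,1 => slot 1
350: h=12, probe 12,0,1,2 => slot 2
77: h=12, probe 12,0,1,2,3 => slot 3
Table: [52, 753, 350, 77, —, —, 773, 397, —, —, 322, —, 610]

77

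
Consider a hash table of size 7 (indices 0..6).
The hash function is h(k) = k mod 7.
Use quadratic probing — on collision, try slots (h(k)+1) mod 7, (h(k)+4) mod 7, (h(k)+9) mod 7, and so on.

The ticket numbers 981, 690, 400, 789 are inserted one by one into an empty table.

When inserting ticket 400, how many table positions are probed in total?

981 hashes to 1; slot 1 is free => place at 1.
690 hashes to 4; slot 4 is free => place at 4.
400 hashes to 1; 1 taken => place at 2.
789 hashes to 5; slot 5 is free => place at 5.
Table: [—, 981, 400, —, 690, 789, —]

2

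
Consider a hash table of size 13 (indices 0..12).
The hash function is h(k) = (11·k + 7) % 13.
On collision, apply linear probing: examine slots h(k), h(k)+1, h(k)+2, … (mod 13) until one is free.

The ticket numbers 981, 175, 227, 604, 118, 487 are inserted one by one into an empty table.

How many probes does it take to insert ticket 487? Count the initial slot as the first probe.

Insert 981: h=8, slot 8 empty -> index 8.
Insert 175: h=8, slot 8 occupied -> index 9.
Insert 227: h=8, slots 8,9 occupied -> index 10.
Insert 604: h=8, slots 8,9,10 occupied -> index 11.
Insert 118: h=5, slot 5 empty -> index 5.
Insert 487: h=8, slots 8,9,10,11 occupied -> index 12.
Table: [-, -, -, -, -, 118, -, -, 981, 175, 227, 604, 487]

5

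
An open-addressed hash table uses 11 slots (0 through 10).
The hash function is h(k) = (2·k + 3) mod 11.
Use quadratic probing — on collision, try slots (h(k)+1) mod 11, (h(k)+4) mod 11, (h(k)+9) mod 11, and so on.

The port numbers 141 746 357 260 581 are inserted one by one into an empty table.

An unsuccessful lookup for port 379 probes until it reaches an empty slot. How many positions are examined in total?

Insert 141: h=10, slot 10 empty → index 10.
Insert 746: h=10, slot 10 occupied → index 0.
Insert 357: h=2, slot 2 empty → index 2.
Insert 260: h=6, slot 6 empty → index 6.
Insert 581: h=10, slots 10,0 occupied → index 3.
Table: [746, ., 357, 581, ., ., 260, ., ., ., 141]
Lookup 379: h=2, probe 2,3,6,0,7 → slot 7 empty, not found.

5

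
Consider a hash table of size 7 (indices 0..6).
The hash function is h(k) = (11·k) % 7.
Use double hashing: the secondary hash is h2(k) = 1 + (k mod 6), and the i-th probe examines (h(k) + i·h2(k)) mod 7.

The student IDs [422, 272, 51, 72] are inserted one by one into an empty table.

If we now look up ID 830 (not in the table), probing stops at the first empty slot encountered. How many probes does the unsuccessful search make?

422 hashes to 1; slot 1 is free => place at 1.
272 hashes to 3; slot 3 is free => place at 3.
51 hashes to 1, h2=4; 1 taken => place at 5.
72 hashes to 1, h2=1; 1 taken => place at 2.
Table: [., 422, 72, 272, ., 51, .]
Lookup 830: h=2, h2=3, probe 2,5,1,4 → slot 4 empty, not found.

4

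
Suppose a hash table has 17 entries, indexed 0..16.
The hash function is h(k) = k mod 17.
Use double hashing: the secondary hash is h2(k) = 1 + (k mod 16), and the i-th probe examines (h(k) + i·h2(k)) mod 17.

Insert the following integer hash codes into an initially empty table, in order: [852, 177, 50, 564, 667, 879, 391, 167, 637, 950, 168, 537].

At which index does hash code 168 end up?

9

Insert 852: h=2, slot 2 empty -> index 2.
Insert 177: h=7, slot 7 empty -> index 7.
Insert 50: h=16, slot 16 empty -> index 16.
Insert 564: h=3, slot 3 empty -> index 3.
Insert 667: h=4, slot 4 empty -> index 4.
Insert 879: h=12, slot 12 empty -> index 12.
Insert 391: h=0, slot 0 empty -> index 0.
Insert 167: h=14, slot 14 empty -> index 14.
Insert 637: h=8, slot 8 empty -> index 8.
Insert 950: h=15, slot 15 empty -> index 15.
Insert 168: h=15, h2=9, slots 15,7,16,8,0 occupied -> index 9.
Insert 537: h=10, slot 10 empty -> index 10.
Table: [391, _, 852, 564, 667, _, _, 177, 637, 168, 537, _, 879, _, 167, 950, 50]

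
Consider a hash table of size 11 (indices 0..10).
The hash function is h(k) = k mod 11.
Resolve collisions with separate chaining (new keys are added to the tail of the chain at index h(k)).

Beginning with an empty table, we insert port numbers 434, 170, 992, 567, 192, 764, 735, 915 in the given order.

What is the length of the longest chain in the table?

4

Insert 434: h=5, bucket 5 empty → new chain.
Insert 170: h=5, bucket 5 nonempty → append to chain.
Insert 992: h=2, bucket 2 empty → new chain.
Insert 567: h=6, bucket 6 empty → new chain.
Insert 192: h=5, bucket 5 nonempty → append to chain.
Insert 764: h=5, bucket 5 nonempty → append to chain.
Insert 735: h=9, bucket 9 empty → new chain.
Insert 915: h=2, bucket 2 nonempty → append to chain.
Final buckets:
0: .
1: .
2: 992 -> 915
3: .
4: .
5: 434 -> 170 -> 192 -> 764
6: 567
7: .
8: .
9: 735
10: .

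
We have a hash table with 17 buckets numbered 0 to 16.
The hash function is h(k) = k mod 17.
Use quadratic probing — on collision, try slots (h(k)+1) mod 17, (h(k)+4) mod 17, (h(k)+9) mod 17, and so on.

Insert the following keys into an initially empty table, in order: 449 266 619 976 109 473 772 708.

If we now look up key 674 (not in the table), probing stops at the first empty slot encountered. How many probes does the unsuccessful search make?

Insert 449: h=7, slot 7 empty => index 7.
Insert 266: h=11, slot 11 empty => index 11.
Insert 619: h=7, slot 7 occupied => index 8.
Insert 976: h=7, slots 7,8,11 occupied => index 16.
Insert 109: h=7, slots 7,8,11,16 occupied => index 6.
Insert 473: h=14, slot 14 empty => index 14.
Insert 772: h=7, slots 7,8,11,16,6 occupied => index 15.
Insert 708: h=11, slot 11 occupied => index 12.
Table: [_, _, _, _, _, _, 109, 449, 619, _, _, 266, 708, _, 473, 772, 976]
Lookup 674: h=11, probe 11,12,15,3 → slot 3 empty, not found.

4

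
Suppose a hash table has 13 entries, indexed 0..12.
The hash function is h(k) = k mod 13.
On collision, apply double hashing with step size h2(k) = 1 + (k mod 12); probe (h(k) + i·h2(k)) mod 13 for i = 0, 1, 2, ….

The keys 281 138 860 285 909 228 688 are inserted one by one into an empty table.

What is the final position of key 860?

11

281 hashes to 8; slot 8 is free -> place at 8.
138 hashes to 8, h2=7; 8 taken -> place at 2.
860 hashes to 2, h2=9; 2 taken -> place at 11.
285 hashes to 12; slot 12 is free -> place at 12.
909 hashes to 12, h2=10; 12 taken -> place at 9.
228 hashes to 7; slot 7 is free -> place at 7.
688 hashes to 12, h2=5; 12 taken -> place at 4.
Table: [., ., 138, ., 688, ., ., 228, 281, 909, ., 860, 285]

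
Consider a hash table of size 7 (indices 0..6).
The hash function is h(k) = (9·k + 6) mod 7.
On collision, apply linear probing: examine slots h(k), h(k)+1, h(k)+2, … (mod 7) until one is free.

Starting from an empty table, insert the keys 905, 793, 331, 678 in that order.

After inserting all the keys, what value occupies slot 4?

793

905 hashes to 3; slot 3 is free → place at 3.
793 hashes to 3; 3 taken → place at 4.
331 hashes to 3; 3,4 taken → place at 5.
678 hashes to 4; 4,5 taken → place at 6.
Table: [-, -, -, 905, 793, 331, 678]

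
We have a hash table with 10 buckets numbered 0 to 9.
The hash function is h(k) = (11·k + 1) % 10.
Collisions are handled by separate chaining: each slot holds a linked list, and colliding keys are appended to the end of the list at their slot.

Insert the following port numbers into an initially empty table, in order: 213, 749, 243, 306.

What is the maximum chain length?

213 -> bucket 4
749 -> bucket 0
243 -> bucket 4 (collision)
306 -> bucket 7
Final buckets:
0: 749
1: _
2: _
3: _
4: 213 -> 243
5: _
6: _
7: 306
8: _
9: _

2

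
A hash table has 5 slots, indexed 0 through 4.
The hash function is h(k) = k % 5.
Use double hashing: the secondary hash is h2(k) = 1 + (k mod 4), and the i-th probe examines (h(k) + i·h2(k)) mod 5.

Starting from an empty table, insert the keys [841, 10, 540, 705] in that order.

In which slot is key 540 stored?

2

841: h=1 -> slot 1
10: h=0 -> slot 0
540: h=0, h2=1, probe 0,1,2 -> slot 2
705: h=0, h2=2, probe 0,2,4 -> slot 4
Table: [10, 841, 540, ., 705]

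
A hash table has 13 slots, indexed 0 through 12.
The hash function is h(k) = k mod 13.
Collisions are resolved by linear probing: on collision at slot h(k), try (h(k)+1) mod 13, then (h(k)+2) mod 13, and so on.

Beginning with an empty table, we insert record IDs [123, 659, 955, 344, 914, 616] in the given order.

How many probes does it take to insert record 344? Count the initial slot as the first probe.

123: h=6 -> slot 6
659: h=9 -> slot 9
955: h=6, probe 6,7 -> slot 7
344: h=6, probe 6,7,8 -> slot 8
914: h=4 -> slot 4
616: h=5 -> slot 5
Table: [∅, ∅, ∅, ∅, 914, 616, 123, 955, 344, 659, ∅, ∅, ∅]

3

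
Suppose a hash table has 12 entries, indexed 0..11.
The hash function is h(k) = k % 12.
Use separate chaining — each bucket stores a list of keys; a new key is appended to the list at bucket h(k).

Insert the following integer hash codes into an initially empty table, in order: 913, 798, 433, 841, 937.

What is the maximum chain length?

4

Insert 913: h=1, bucket 1 empty -> new chain.
Insert 798: h=6, bucket 6 empty -> new chain.
Insert 433: h=1, bucket 1 nonempty -> append to chain.
Insert 841: h=1, bucket 1 nonempty -> append to chain.
Insert 937: h=1, bucket 1 nonempty -> append to chain.
Final buckets:
0: ∅
1: 913 -> 433 -> 841 -> 937
2: ∅
3: ∅
4: ∅
5: ∅
6: 798
7: ∅
8: ∅
9: ∅
10: ∅
11: ∅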